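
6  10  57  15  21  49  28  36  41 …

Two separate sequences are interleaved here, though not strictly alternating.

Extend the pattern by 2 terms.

45, 55

Reading positions in blocks of 3 reveals the pattern AAB — 2 tracks woven together.
Stream A: 6, 10, 15, 21, 28, 36 (triangular numbers starting at T_3).
Stream B: 57, 49, 41 (linear: a_n = 65 − 8·n).
The 10th slot belongs to stream A; its 7th term is 45.
Position 11 falls in stream A as its term 8, giving 55.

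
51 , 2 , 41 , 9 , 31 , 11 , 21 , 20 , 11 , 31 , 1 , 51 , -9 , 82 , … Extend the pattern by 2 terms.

Split by position mod 2 into 2 tracks.
Track A: 51, 41, 31, 21, 11, 1, -9 (subtracting 10 each time).
Track B: 2, 9, 11, 20, 31, 51, 82 (a Fibonacci-like recurrence a_n = a_{n-1} + a_{n-2}).
Term 15 comes from track A (its 8th entry): -19.
Position 16 falls in track B as its term 8, giving 133.

-19, 133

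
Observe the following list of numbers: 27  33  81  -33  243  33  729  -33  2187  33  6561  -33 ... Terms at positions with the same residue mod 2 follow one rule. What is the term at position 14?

33

The terms cycle through 2 interleaved subsequences.
Subsequence A: 27, 81, 243, 729, 2187, 6561 — powers of 3.
Subsequence B: 33, -33, 33, -33, 33, -33 — the oscillation 33·(−1)^(n+1).
Term 14 comes from subsequence B (its 7th entry): 33.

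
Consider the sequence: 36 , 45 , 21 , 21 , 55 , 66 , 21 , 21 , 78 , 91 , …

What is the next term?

The slot pattern repeats as AABB (period 4), so there are 2 interleaved tracks.
Track A: 36, 45, 55, 66, 78, 91 — triangular numbers n(n+1)/2 for n = 8, 9, ….
Track B: 21, 21, 21, 21 — constant 21.
The 11th slot belongs to track B; its 5th term is 21.

21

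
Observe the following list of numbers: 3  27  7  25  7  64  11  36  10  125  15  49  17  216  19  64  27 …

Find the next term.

Split by position mod 4: positions 1, 5, 9, … form one track, and each other residue class forms its own.
Track A is 3, 7, 10, 17, 27, which is a Fibonacci-like recurrence a_n = a_{n-1} + a_{n-2}.
Track B is 27, 64, 125, 216, which is perfect cubes starting at 3³.
Track C is 7, 11, 15, 19, which is arithmetic, step +4.
Track D is 25, 36, 49, 64, which is consecutive squares n² from n = 5.
The 18th slot belongs to track B; its 5th term is 343.

343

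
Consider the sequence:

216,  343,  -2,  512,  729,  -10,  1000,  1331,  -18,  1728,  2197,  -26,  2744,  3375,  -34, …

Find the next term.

The slot pattern repeats as AAB (period 3), so there are 2 interleaved tracks.
Subsequence A: 216, 343, 512, 729, 1000, 1331, 1728, 2197, 2744, 3375. The cubes 6³, 7³, 8³, ….
Subsequence B: -2, -10, -18, -26, -34. Linear: a_n = 6 − 8·n.
Position 16 → subsequence A, term 11 = 4096.

4096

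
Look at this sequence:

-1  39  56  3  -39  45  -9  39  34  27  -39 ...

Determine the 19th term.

Read the sequence 3 terms at a time; column i is its own pattern.
Track A is -1, 3, -9, 27, which is multiplying by -3 each time.
Track B is 39, -39, 39, -39, which is oscillating between 39 and -39.
Track C is 56, 45, 34, which is arithmetic, step −11.
The 19th slot belongs to track A; its 7th term is -729.

-729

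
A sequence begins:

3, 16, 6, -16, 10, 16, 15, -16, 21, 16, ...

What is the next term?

The terms cycle through 2 interleaved subsequences.
Stream A: 3, 6, 10, 15, 21. Triangular numbers n(n+1)/2 for n = 2, 3, ….
Stream B: 16, -16, 16, -16, 16. The oscillation 16·(−1)^(n+1).
Position 11 → stream A, term 6 = 28.

28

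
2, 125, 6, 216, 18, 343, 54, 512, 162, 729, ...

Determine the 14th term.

1331

The terms cycle through 2 interleaved subsequences.
Track A: 2, 6, 18, 54, 162. Multiplying by 3 each time.
Track B: 125, 216, 343, 512, 729. Consecutive cubes n³ from n = 5.
The 14th slot belongs to track B; its 7th term is 1331.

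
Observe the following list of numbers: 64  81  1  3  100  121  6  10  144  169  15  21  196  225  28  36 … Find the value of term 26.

Reading positions in blocks of 4 reveals the pattern AABB — 2 tracks woven together.
Subsequence A: 64, 81, 100, 121, 144, 169, 196, 225 — consecutive squares n² from n = 8.
Subsequence B: 1, 3, 6, 10, 15, 21, 28, 36 — the triangular numbers T_1, T_2, ….
The 26th slot belongs to subsequence A; its 14th term is 441.

441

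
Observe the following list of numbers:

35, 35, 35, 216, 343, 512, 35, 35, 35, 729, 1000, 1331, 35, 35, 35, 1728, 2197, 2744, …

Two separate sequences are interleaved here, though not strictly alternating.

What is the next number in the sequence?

35

The slot pattern repeats as AAABBB (period 6), so there are 2 interleaved tracks.
Stream A: 35, 35, 35, 35, 35, 35, 35, 35, 35 — always 35.
Stream B: 216, 343, 512, 729, 1000, 1331, 1728, 2197, 2744 — perfect cubes starting at 6³.
Term 19 comes from stream A (its 10th entry): 35.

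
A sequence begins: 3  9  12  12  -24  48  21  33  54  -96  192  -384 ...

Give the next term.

87

The slot pattern repeats as AAABBB (period 6), so there are 2 interleaved tracks.
Subsequence A is 3, 9, 12, 21, 33, 54, which is Fibonacci-style (each term is the sum of the two before it).
Subsequence B is 12, -24, 48, -96, 192, -384, which is a geometric progression (common ratio -2).
Position 13 falls in subsequence A as its term 7, giving 87.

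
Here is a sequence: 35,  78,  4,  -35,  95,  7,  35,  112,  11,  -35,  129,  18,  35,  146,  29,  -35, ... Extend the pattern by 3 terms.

163, 47, 35

Taking every 3rd term gives 3 separate tracks.
Track A: 35, -35, 35, -35, 35, -35 (the oscillation 35·(−1)^(n+1)).
Track B: 78, 95, 112, 129, 146 (linear: a_n = 61 + 17·n).
Track C: 4, 7, 11, 18, 29 (a Fibonacci-like recurrence a_n = a_{n-1} + a_{n-2}).
The 17th slot belongs to track B; its 6th term is 163.
The 18th slot belongs to track C; its 6th term is 47.
Position 19 falls in track A as its term 7, giving 35.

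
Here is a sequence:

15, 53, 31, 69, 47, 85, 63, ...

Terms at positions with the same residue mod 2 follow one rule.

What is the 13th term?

111

Split by position mod 2 into 2 tracks.
Track A is 15, 31, 47, 63, which is arithmetic with common difference +16.
Track B is 53, 69, 85, which is arithmetic, step +16.
Position 13 falls in track A as its term 7, giving 111.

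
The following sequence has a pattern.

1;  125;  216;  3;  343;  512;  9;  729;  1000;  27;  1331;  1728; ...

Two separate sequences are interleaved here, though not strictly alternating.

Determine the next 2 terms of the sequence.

81, 2197

The slot pattern repeats as ABB (period 3), so there are 2 interleaved tracks.
Track A: 1, 3, 9, 27. Powers 3^0, 3^1, 3^2, ….
Track B: 125, 216, 343, 512, 729, 1000, 1331, 1728. Consecutive cubes n³ from n = 5.
The 13th slot belongs to track A; its 5th term is 81.
Position 14 falls in track B as its term 9, giving 2197.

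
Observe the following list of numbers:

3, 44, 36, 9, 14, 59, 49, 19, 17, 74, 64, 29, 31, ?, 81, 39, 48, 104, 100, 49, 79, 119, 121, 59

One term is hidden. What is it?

89

Taking every 4th term gives 4 separate tracks.
Stream A: 3, 14, 17, 31, 48, 79 — a Fibonacci-like recurrence a_n = a_{n-1} + a_{n-2}.
Stream B: 44, 59, 74, ?, 104, 119 — arithmetic, step +15.
Stream C: 36, 49, 64, 81, 100, 121 — the squares 6², 7², 8², ….
Stream D: 9, 19, 29, 39, 49, 59 — adding 10 each time.
Filling stream B at index 4 by its rule yields 89.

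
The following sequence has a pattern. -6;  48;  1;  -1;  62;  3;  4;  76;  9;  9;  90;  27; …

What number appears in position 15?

Split by position mod 3 into 3 tracks.
Stream A: -6, -1, 4, 9 — linear: a_n = -11 + 5·n.
Stream B: 48, 62, 76, 90 — arithmetic with common difference +14.
Stream C: 1, 3, 9, 27 — successive powers of 3.
The 15th slot belongs to stream C; its 5th term is 81.

81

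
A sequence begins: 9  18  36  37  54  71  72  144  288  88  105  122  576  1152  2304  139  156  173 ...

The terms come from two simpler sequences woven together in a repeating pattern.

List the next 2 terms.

The slot pattern repeats as AAABBB (period 6), so there are 2 interleaved tracks.
Subsequence A: 9, 18, 36, 72, 144, 288, 576, 1152, 2304 (multiplying by 2 each time).
Subsequence B: 37, 54, 71, 88, 105, 122, 139, 156, 173 (adding 17 each time).
Position 19 falls in subsequence A as its term 10, giving 4608.
Position 20 → subsequence A, term 11 = 9216.

4608, 9216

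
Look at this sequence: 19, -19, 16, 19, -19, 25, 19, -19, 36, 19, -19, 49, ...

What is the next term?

Reading positions in blocks of 3 reveals the pattern AAB — 2 tracks woven together.
Subsequence A: 19, -19, 19, -19, 19, -19, 19, -19 (oscillating between 19 and -19).
Subsequence B: 16, 25, 36, 49 (perfect squares starting at 4²).
Position 13 falls in subsequence A as its term 9, giving 19.

19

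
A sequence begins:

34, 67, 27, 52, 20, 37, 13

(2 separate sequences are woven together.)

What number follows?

22

The terms cycle through 2 interleaved subsequences.
Subsequence A: 34, 27, 20, 13 (arithmetic, step −7).
Subsequence B: 67, 52, 37 (subtracting 15 each time).
Term 8 comes from subsequence B (its 4th entry): 22.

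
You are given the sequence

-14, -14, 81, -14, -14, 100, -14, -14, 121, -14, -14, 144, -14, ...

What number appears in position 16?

The slot pattern repeats as AAB (period 3), so there are 2 interleaved tracks.
Track A is -14, -14, -14, -14, -14, -14, -14, -14, -14, which is the constant sequence -14.
Track B is 81, 100, 121, 144, which is perfect squares starting at 9².
The 16th slot belongs to track A; its 11th term is -14.

-14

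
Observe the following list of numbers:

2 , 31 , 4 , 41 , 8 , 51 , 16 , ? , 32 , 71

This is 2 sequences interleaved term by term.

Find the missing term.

Split by position mod 2 into 2 tracks.
Track A: 2, 4, 8, 16, 32 — geometric with ratio 2.
Track B: 31, 41, 51, ?, 71 — arithmetic, step +10.
Track B's pattern makes the blank 61.

61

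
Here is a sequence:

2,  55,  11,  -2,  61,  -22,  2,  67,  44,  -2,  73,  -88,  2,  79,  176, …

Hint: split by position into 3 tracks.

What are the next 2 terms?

Taking every 3rd term gives 3 separate tracks.
Subsequence A is 2, -2, 2, -2, 2, which is oscillating between 2 and -2.
Subsequence B is 55, 61, 67, 73, 79, which is linear: a_n = 49 + 6·n.
Subsequence C is 11, -22, 44, -88, 176, which is geometric with ratio -2.
Position 16 falls in subsequence A as its term 6, giving -2.
Term 17 comes from subsequence B (its 6th entry): 85.

-2, 85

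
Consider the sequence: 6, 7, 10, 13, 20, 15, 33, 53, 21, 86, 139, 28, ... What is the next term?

225

Reading positions in blocks of 3 reveals the pattern AAB — 2 tracks woven together.
Track A = 6, 7, 13, 20, 33, 53, 86, 139: a Fibonacci-like recurrence a_n = a_{n-1} + a_{n-2}.
Track B = 10, 15, 21, 28: the triangular numbers T_4, T_5, ….
Position 13 falls in track A as its term 9, giving 225.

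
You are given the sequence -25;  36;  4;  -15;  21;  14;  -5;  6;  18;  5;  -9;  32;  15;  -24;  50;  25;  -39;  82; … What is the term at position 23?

The terms cycle through 3 interleaved subsequences.
Track A: -25, -15, -5, 5, 15, 25. Arithmetic with common difference +10.
Track B: 36, 21, 6, -9, -24, -39. Arithmetic, step −15.
Track C: 4, 14, 18, 32, 50, 82. A Fibonacci-like recurrence a_n = a_{n-1} + a_{n-2}.
Position 23 → track B, term 8 = -69.

-69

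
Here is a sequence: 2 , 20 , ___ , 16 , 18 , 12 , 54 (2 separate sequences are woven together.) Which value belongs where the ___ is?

6

The terms cycle through 2 interleaved subsequences.
Stream A is 2, ?, 18, 54, which is geometric with ratio 3.
Stream B is 20, 16, 12, which is arithmetic with common difference −4.
Stream A's pattern makes the blank 6.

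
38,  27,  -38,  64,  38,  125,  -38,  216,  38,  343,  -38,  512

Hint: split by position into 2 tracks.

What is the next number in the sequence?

Positions 1, 3, 5, … form one subsequence and positions 2, 4, 6, … form another.
Track A: 38, -38, 38, -38, 38, -38 — the oscillation 38·(−1)^(n+1).
Track B: 27, 64, 125, 216, 343, 512 — the cubes 3³, 4³, 5³, ….
The 13th slot belongs to track A; its 7th term is 38.

38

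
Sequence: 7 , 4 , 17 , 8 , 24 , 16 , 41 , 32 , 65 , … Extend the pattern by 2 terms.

64, 106

The terms cycle through 2 interleaved subsequences.
Stream A: 7, 17, 24, 41, 65 — a Fibonacci-like recurrence a_n = a_{n-1} + a_{n-2}.
Stream B: 4, 8, 16, 32 — successive powers of 2.
Position 10 → stream B, term 5 = 64.
The 11th slot belongs to stream A; its 6th term is 106.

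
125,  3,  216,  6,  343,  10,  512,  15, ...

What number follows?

729

Taking every 2nd term gives 2 separate tracks.
Stream A: 125, 216, 343, 512 — the cubes 5³, 6³, 7³, ….
Stream B: 3, 6, 10, 15 — triangular numbers starting at T_2.
Position 9 falls in stream A as its term 5, giving 729.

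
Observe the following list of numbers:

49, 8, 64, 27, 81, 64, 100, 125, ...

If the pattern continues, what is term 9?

The terms cycle through 2 interleaved subsequences.
Track A = 49, 64, 81, 100: perfect squares starting at 7².
Track B = 8, 27, 64, 125: perfect cubes starting at 2³.
Position 9 → track A, term 5 = 121.

121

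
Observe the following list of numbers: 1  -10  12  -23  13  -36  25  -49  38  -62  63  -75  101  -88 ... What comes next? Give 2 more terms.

164, -101

Positions 1, 3, 5, … form one subsequence and positions 2, 4, 6, … form another.
Subsequence A is 1, 12, 13, 25, 38, 63, 101, which is Fibonacci-style (each term is the sum of the two before it).
Subsequence B is -10, -23, -36, -49, -62, -75, -88, which is subtracting 13 each time.
The 15th slot belongs to subsequence A; its 8th term is 164.
The 16th slot belongs to subsequence B; its 8th term is -101.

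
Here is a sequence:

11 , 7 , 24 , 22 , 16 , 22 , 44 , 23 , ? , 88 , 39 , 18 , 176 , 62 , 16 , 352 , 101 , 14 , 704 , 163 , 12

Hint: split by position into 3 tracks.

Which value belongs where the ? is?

Read the sequence 3 terms at a time; column i is its own pattern.
Stream A: 11, 22, 44, 88, 176, 352, 704. Multiplying by 2 each time.
Stream B: 7, 16, 23, 39, 62, 101, 163. A Fibonacci-like recurrence a_n = a_{n-1} + a_{n-2}.
Stream C: 24, 22, ?, 18, 16, 14, 12. Arithmetic with common difference −2.
The gap is stream C's term 3; the rule gives 20.

20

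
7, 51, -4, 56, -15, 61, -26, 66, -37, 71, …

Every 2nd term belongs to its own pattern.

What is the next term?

-48

Positions 1, 3, 5, … form one subsequence and positions 2, 4, 6, … form another.
Track A = 7, -4, -15, -26, -37: linear: a_n = 18 − 11·n.
Track B = 51, 56, 61, 66, 71: adding 5 each time.
Position 11 falls in track A as its term 6, giving -48.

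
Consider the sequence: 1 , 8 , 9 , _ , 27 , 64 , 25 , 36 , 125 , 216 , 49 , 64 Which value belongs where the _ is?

The slot pattern repeats as AABB (period 4), so there are 2 interleaved tracks.
Track A = 1, 8, 27, 64, 125, 216: consecutive cubes n³ from n = 1.
Track B = 9, ?, 25, 36, 49, 64: consecutive squares n² from n = 3.
Filling track B at index 2 by its rule yields 16.

16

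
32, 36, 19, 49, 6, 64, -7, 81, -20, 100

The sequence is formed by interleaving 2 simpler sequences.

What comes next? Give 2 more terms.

-33, 121

Positions 1, 3, 5, … form one subsequence and positions 2, 4, 6, … form another.
Track A is 32, 19, 6, -7, -20, which is arithmetic, step −13.
Track B is 36, 49, 64, 81, 100, which is the squares 6², 7², 8², ….
Position 11 falls in track A as its term 6, giving -33.
Term 12 comes from track B (its 6th entry): 121.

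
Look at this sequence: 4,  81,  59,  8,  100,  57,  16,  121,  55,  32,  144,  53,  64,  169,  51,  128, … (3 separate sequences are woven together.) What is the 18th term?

Split by position mod 3: positions 1, 4, 7, … form one track, and each other residue class forms its own.
Track A: 4, 8, 16, 32, 64, 128 (powers 2^2, 2^3, 2^4, …).
Track B: 81, 100, 121, 144, 169 (perfect squares starting at 9²).
Track C: 59, 57, 55, 53, 51 (subtracting 2 each time).
Position 18 → track C, term 6 = 49.

49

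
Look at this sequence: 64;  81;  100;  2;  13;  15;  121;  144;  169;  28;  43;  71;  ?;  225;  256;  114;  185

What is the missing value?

196

Reading positions in blocks of 6 reveals the pattern AAABBB — 2 tracks woven together.
Track A: 64, 81, 100, 121, 144, 169, ?, 225, 256. Perfect squares starting at 8².
Track B: 2, 13, 15, 28, 43, 71, 114, 185. A Fibonacci-like recurrence a_n = a_{n-1} + a_{n-2}.
So the missing entry in track A is 196.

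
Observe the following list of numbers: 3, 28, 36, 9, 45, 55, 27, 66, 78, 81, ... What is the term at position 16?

Positions follow the repeating pattern ABB; grouping by letter gives 2 tracks.
Subsequence A is 3, 9, 27, 81, which is successive powers of 3.
Subsequence B is 28, 36, 45, 55, 66, 78, which is triangular numbers n(n+1)/2 for n = 7, 8, ….
The 16th slot belongs to subsequence A; its 6th term is 729.

729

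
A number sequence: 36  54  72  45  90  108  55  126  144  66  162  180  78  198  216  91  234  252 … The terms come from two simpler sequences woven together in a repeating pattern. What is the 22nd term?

The slot pattern repeats as ABB (period 3), so there are 2 interleaved tracks.
Track A: 36, 45, 55, 66, 78, 91 — the triangular numbers T_8, T_9, ….
Track B: 54, 72, 90, 108, 126, 144, 162, 180, 198, 216, 234, 252 — arithmetic with common difference +18.
The 22nd slot belongs to track A; its 8th term is 120.

120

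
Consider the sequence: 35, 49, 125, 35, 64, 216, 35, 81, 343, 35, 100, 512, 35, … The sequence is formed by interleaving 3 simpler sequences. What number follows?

121

Split by position mod 3: positions 1, 4, 7, … form one track, and each other residue class forms its own.
Stream A: 35, 35, 35, 35, 35. Always 35.
Stream B: 49, 64, 81, 100. Consecutive squares n² from n = 7.
Stream C: 125, 216, 343, 512. Perfect cubes starting at 5³.
Position 14 → stream B, term 5 = 121.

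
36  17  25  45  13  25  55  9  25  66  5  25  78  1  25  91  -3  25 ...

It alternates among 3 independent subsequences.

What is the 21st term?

25

Taking every 3rd term gives 3 separate tracks.
Track A: 36, 45, 55, 66, 78, 91 — the triangular numbers T_8, T_9, ….
Track B: 17, 13, 9, 5, 1, -3 — linear: a_n = 21 − 4·n.
Track C: 25, 25, 25, 25, 25, 25 — always 25.
The 21st slot belongs to track C; its 7th term is 25.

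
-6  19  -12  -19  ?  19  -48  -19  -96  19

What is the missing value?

-24

The terms cycle through 2 interleaved subsequences.
Track A: -6, -12, ?, -48, -96. A geometric progression (common ratio 2).
Track B: 19, -19, 19, -19, 19. Alternating ±19.
So the missing entry in track A is -24.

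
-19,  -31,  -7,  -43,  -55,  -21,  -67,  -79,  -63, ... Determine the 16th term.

The slot pattern repeats as AAB (period 3), so there are 2 interleaved tracks.
Track A = -19, -31, -43, -55, -67, -79: subtracting 12 each time.
Track B = -7, -21, -63: geometric with ratio 3.
Term 16 comes from track A (its 11th entry): -139.

-139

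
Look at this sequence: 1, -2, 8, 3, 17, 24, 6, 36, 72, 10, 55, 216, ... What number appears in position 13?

Taking every 3rd term gives 3 separate tracks.
Track A: 1, 3, 6, 10 — the triangular numbers T_1, T_2, ….
Track B: -2, 17, 36, 55 — linear: a_n = -21 + 19·n.
Track C: 8, 24, 72, 216 — geometric with ratio 3.
Term 13 comes from track A (its 5th entry): 15.

15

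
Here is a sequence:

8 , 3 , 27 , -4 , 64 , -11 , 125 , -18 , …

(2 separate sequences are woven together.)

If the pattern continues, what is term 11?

343

Odd-indexed and even-indexed terms follow separate rules.
Stream A = 8, 27, 64, 125: consecutive cubes n³ from n = 2.
Stream B = 3, -4, -11, -18: linear: a_n = 10 − 7·n.
Term 11 comes from stream A (its 6th entry): 343.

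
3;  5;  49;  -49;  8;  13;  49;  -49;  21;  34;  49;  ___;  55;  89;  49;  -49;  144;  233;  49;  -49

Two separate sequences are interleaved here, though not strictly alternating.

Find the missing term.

-49

Reading positions in blocks of 4 reveals the pattern AABB — 2 tracks woven together.
Track A is 3, 5, 8, 13, 21, 34, 55, 89, 144, 233, which is Fibonacci-style (each term is the sum of the two before it).
Track B is 49, -49, 49, -49, 49, ?, 49, -49, 49, -49, which is oscillating between 49 and -49.
So the missing entry in track B is -49.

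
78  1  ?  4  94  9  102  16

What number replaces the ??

Split by position mod 2 into 2 tracks.
Stream A: 78, ?, 94, 102 — linear: a_n = 70 + 8·n.
Stream B: 1, 4, 9, 16 — perfect squares starting at 1².
Stream A's pattern makes the blank 86.

86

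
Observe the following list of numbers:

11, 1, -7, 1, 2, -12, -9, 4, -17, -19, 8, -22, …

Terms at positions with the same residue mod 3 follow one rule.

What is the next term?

Split by position mod 3: positions 1, 4, 7, … form one track, and each other residue class forms its own.
Stream A is 11, 1, -9, -19, which is arithmetic, step −10.
Stream B is 1, 2, 4, 8, which is a geometric progression (common ratio 2).
Stream C is -7, -12, -17, -22, which is subtracting 5 each time.
Position 13 falls in stream A as its term 5, giving -29.

-29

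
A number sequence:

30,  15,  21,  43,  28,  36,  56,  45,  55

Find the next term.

Positions follow the repeating pattern ABB; grouping by letter gives 2 tracks.
Track A = 30, 43, 56: adding 13 each time.
Track B = 15, 21, 28, 36, 45, 55: triangular numbers starting at T_5.
Position 10 → track A, term 4 = 69.

69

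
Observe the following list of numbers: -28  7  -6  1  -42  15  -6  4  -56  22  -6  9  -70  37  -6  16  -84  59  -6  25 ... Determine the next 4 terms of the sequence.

-98, 96, -6, 36

Taking every 4th term gives 4 separate tracks.
Track A: -28, -42, -56, -70, -84 — subtracting 14 each time.
Track B: 7, 15, 22, 37, 59 — Fibonacci-style (each term is the sum of the two before it).
Track C: -6, -6, -6, -6, -6 — always -6.
Track D: 1, 4, 9, 16, 25 — perfect squares starting at 1².
Term 21 comes from track A (its 6th entry): -98.
Term 22 comes from track B (its 6th entry): 96.
Term 23 comes from track C (its 6th entry): -6.
Term 24 comes from track D (its 6th entry): 36.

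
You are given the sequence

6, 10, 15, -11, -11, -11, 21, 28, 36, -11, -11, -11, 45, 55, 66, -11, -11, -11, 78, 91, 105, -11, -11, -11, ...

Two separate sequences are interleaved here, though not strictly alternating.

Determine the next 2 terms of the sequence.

120, 136

Positions follow the repeating pattern AAABBB; grouping by letter gives 2 tracks.
Stream A is 6, 10, 15, 21, 28, 36, 45, 55, 66, 78, 91, 105, which is triangular numbers n(n+1)/2 for n = 3, 4, ….
Stream B is -11, -11, -11, -11, -11, -11, -11, -11, -11, -11, -11, -11, which is always -11.
Position 25 → stream A, term 13 = 120.
The 26th slot belongs to stream A; its 14th term is 136.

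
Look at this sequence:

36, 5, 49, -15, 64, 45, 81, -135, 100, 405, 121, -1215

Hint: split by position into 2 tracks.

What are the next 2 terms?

Taking every 2nd term gives 2 separate tracks.
Subsequence A: 36, 49, 64, 81, 100, 121 (perfect squares starting at 6²).
Subsequence B: 5, -15, 45, -135, 405, -1215 (multiplying by -3 each time).
The 13th slot belongs to subsequence A; its 7th term is 144.
Position 14 falls in subsequence B as its term 7, giving 3645.

144, 3645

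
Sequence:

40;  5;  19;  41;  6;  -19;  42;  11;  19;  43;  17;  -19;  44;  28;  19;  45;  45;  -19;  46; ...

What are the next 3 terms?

Split by position mod 3: positions 1, 4, 7, … form one track, and each other residue class forms its own.
Track A: 40, 41, 42, 43, 44, 45, 46 (arithmetic with common difference +1).
Track B: 5, 6, 11, 17, 28, 45 (Fibonacci-style (each term is the sum of the two before it)).
Track C: 19, -19, 19, -19, 19, -19 (oscillating between 19 and -19).
Position 20 falls in track B as its term 7, giving 73.
Position 21 falls in track C as its term 7, giving 19.
The 22nd slot belongs to track A; its 8th term is 47.

73, 19, 47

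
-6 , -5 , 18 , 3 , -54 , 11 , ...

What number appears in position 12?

The terms cycle through 2 interleaved subsequences.
Track A is -6, 18, -54, which is multiplying by -3 each time.
Track B is -5, 3, 11, which is adding 8 each time.
Term 12 comes from track B (its 6th entry): 35.

35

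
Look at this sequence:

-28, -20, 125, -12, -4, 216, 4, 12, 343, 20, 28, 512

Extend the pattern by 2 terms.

Positions follow the repeating pattern AAB; grouping by letter gives 2 tracks.
Track A: -28, -20, -12, -4, 4, 12, 20, 28 — arithmetic with common difference +8.
Track B: 125, 216, 343, 512 — the cubes 5³, 6³, 7³, ….
Position 13 falls in track A as its term 9, giving 36.
The 14th slot belongs to track A; its 10th term is 44.

36, 44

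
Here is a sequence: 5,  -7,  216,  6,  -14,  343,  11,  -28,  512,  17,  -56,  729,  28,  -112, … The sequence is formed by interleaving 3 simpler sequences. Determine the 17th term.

The terms cycle through 3 interleaved subsequences.
Track A: 5, 6, 11, 17, 28 — each term equals the sum of the previous two.
Track B: -7, -14, -28, -56, -112 — geometric, ×2 each step.
Track C: 216, 343, 512, 729 — consecutive cubes n³ from n = 6.
Position 17 → track B, term 6 = -224.

-224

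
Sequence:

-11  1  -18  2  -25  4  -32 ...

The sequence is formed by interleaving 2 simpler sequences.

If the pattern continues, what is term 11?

Positions 1, 3, 5, … form one subsequence and positions 2, 4, 6, … form another.
Track A = -11, -18, -25, -32: arithmetic with common difference −7.
Track B = 1, 2, 4: geometric with ratio 2.
The 11th slot belongs to track A; its 6th term is -46.

-46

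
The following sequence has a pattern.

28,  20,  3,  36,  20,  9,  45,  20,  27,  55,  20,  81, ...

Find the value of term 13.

66

Split by position mod 3 into 3 tracks.
Stream A: 28, 36, 45, 55 (triangular numbers n(n+1)/2 for n = 7, 8, …).
Stream B: 20, 20, 20, 20 (constant 20).
Stream C: 3, 9, 27, 81 (powers of 3).
Position 13 falls in stream A as its term 5, giving 66.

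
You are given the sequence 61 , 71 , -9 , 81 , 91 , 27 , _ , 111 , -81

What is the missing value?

The slot pattern repeats as AAB (period 3), so there are 2 interleaved tracks.
Track A = 61, 71, 81, 91, ?, 111: adding 10 each time.
Track B = -9, 27, -81: multiplying by -3 each time.
Track A's pattern makes the blank 101.

101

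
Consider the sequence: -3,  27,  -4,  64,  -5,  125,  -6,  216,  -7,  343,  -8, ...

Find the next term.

Odd-indexed and even-indexed terms follow separate rules.
Track A = -3, -4, -5, -6, -7, -8: subtracting 1 each time.
Track B = 27, 64, 125, 216, 343: the cubes 3³, 4³, 5³, ….
Term 12 comes from track B (its 6th entry): 512.

512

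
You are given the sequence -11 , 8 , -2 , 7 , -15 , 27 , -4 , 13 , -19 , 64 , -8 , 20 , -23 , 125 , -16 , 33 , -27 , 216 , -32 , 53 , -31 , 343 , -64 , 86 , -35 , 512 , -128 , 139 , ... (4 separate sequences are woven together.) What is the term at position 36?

364

Split by position mod 4 into 4 tracks.
Track A is -11, -15, -19, -23, -27, -31, -35, which is arithmetic, step −4.
Track B is 8, 27, 64, 125, 216, 343, 512, which is perfect cubes starting at 2³.
Track C is -2, -4, -8, -16, -32, -64, -128, which is geometric with ratio 2.
Track D is 7, 13, 20, 33, 53, 86, 139, which is each term equals the sum of the previous two.
Position 36 falls in track D as its term 9, giving 364.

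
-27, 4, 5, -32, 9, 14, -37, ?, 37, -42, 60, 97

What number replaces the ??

Reading positions in blocks of 3 reveals the pattern ABB — 2 tracks woven together.
Stream A = -27, -32, -37, -42: arithmetic with common difference −5.
Stream B = 4, 5, 9, 14, ?, 37, 60, 97: Fibonacci-style (each term is the sum of the two before it).
The gap is stream B's term 5; the rule gives 23.

23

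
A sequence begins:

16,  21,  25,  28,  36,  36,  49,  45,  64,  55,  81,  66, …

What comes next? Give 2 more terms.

100, 78

Positions 1, 3, 5, … form one subsequence and positions 2, 4, 6, … form another.
Track A is 16, 25, 36, 49, 64, 81, which is consecutive squares n² from n = 4.
Track B is 21, 28, 36, 45, 55, 66, which is the triangular numbers T_6, T_7, ….
Position 13 falls in track A as its term 7, giving 100.
The 14th slot belongs to track B; its 7th term is 78.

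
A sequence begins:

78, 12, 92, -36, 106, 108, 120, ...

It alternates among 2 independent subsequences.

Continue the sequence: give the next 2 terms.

-324, 134

Split by position mod 2 into 2 tracks.
Track A = 78, 92, 106, 120: arithmetic, step +14.
Track B = 12, -36, 108: geometric, ×-3 each step.
The 8th slot belongs to track B; its 4th term is -324.
Term 9 comes from track A (its 5th entry): 134.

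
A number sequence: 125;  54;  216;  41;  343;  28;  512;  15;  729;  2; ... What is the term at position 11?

Split by position mod 2 into 2 tracks.
Stream A is 125, 216, 343, 512, 729, which is perfect cubes starting at 5³.
Stream B is 54, 41, 28, 15, 2, which is arithmetic with common difference −13.
Term 11 comes from stream A (its 6th entry): 1000.

1000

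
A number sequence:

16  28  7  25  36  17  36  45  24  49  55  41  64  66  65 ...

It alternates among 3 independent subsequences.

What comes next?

Taking every 3rd term gives 3 separate tracks.
Stream A: 16, 25, 36, 49, 64 (consecutive squares n² from n = 4).
Stream B: 28, 36, 45, 55, 66 (triangular numbers n(n+1)/2 for n = 7, 8, …).
Stream C: 7, 17, 24, 41, 65 (each term equals the sum of the previous two).
Position 16 falls in stream A as its term 6, giving 81.

81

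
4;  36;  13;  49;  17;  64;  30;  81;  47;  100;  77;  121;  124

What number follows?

144

Odd-indexed and even-indexed terms follow separate rules.
Track A = 4, 13, 17, 30, 47, 77, 124: Fibonacci-style (each term is the sum of the two before it).
Track B = 36, 49, 64, 81, 100, 121: perfect squares starting at 6².
The 14th slot belongs to track B; its 7th term is 144.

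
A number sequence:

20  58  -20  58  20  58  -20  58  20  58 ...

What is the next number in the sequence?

Split by position mod 2 into 2 tracks.
Subsequence A = 20, -20, 20, -20, 20: oscillating between 20 and -20.
Subsequence B = 58, 58, 58, 58, 58: the constant sequence 58.
The 11th slot belongs to subsequence A; its 6th term is -20.

-20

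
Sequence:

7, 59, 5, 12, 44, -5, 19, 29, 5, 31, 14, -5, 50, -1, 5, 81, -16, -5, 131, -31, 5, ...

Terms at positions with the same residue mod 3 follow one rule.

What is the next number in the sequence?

212

Taking every 3rd term gives 3 separate tracks.
Track A: 7, 12, 19, 31, 50, 81, 131 — each term equals the sum of the previous two.
Track B: 59, 44, 29, 14, -1, -16, -31 — subtracting 15 each time.
Track C: 5, -5, 5, -5, 5, -5, 5 — alternating ±5.
The 22nd slot belongs to track A; its 8th term is 212.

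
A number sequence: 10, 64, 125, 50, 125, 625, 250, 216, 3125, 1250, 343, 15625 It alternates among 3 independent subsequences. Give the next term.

6250

Split by position mod 3 into 3 tracks.
Stream A is 10, 50, 250, 1250, which is geometric with ratio 5.
Stream B is 64, 125, 216, 343, which is consecutive cubes n³ from n = 4.
Stream C is 125, 625, 3125, 15625, which is successive powers of 5.
Term 13 comes from stream A (its 5th entry): 6250.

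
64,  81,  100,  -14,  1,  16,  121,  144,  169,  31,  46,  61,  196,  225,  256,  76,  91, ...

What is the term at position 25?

400

The slot pattern repeats as AAABBB (period 6), so there are 2 interleaved tracks.
Track A is 64, 81, 100, 121, 144, 169, 196, 225, 256, which is consecutive squares n² from n = 8.
Track B is -14, 1, 16, 31, 46, 61, 76, 91, which is arithmetic, step +15.
Position 25 falls in track A as its term 13, giving 400.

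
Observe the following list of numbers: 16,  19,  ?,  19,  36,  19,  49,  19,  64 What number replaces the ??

Split by position mod 2 into 2 tracks.
Track A: 16, ?, 36, 49, 64 — the squares 4², 5², 6², ….
Track B: 19, 19, 19, 19 — always 19.
Track A's pattern makes the blank 25.

25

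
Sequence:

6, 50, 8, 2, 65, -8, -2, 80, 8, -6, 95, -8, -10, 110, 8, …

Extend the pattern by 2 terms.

-14, 125

Taking every 3rd term gives 3 separate tracks.
Stream A is 6, 2, -2, -6, -10, which is subtracting 4 each time.
Stream B is 50, 65, 80, 95, 110, which is adding 15 each time.
Stream C is 8, -8, 8, -8, 8, which is oscillating between 8 and -8.
Position 16 falls in stream A as its term 6, giving -14.
Position 17 falls in stream B as its term 6, giving 125.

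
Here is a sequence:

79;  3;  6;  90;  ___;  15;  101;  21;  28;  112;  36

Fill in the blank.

The slot pattern repeats as ABB (period 3), so there are 2 interleaved tracks.
Track A: 79, 90, 101, 112 — adding 11 each time.
Track B: 3, 6, ?, 15, 21, 28, 36 — the triangular numbers T_2, T_3, ….
So the missing entry in track B is 10.

10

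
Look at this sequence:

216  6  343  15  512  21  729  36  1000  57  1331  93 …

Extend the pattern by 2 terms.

The terms cycle through 2 interleaved subsequences.
Track A: 216, 343, 512, 729, 1000, 1331. The cubes 6³, 7³, 8³, ….
Track B: 6, 15, 21, 36, 57, 93. Each term equals the sum of the previous two.
The 13th slot belongs to track A; its 7th term is 1728.
The 14th slot belongs to track B; its 7th term is 150.

1728, 150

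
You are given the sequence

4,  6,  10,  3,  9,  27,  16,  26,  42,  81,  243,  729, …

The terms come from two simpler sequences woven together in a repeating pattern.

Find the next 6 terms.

Positions follow the repeating pattern AAABBB; grouping by letter gives 2 tracks.
Track A is 4, 6, 10, 16, 26, 42, which is each term equals the sum of the previous two.
Track B is 3, 9, 27, 81, 243, 729, which is successive powers of 3.
The 13th slot belongs to track A; its 7th term is 68.
The 14th slot belongs to track A; its 8th term is 110.
Term 15 comes from track A (its 9th entry): 178.
Term 16 comes from track B (its 7th entry): 2187.
Position 17 → track B, term 8 = 6561.
Position 18 → track B, term 9 = 19683.

68, 110, 178, 2187, 6561, 19683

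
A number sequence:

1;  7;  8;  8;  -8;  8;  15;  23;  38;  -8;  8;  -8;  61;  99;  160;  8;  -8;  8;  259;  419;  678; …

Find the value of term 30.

The slot pattern repeats as AAABBB (period 6), so there are 2 interleaved tracks.
Track A: 1, 7, 8, 15, 23, 38, 61, 99, 160, 259, 419, 678 (each term equals the sum of the previous two).
Track B: 8, -8, 8, -8, 8, -8, 8, -8, 8 (the oscillation 8·(−1)^(n+1)).
Position 30 → track B, term 15 = 8.

8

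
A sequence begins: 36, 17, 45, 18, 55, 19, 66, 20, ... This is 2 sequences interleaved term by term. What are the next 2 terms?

Odd-indexed and even-indexed terms follow separate rules.
Stream A is 36, 45, 55, 66, which is the triangular numbers T_8, T_9, ….
Stream B is 17, 18, 19, 20, which is adding 1 each time.
Position 9 falls in stream A as its term 5, giving 78.
Position 10 → stream B, term 5 = 21.

78, 21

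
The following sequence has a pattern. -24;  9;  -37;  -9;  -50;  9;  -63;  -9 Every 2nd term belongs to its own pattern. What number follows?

-76

Split by position mod 2 into 2 tracks.
Subsequence A is -24, -37, -50, -63, which is arithmetic, step −13.
Subsequence B is 9, -9, 9, -9, which is alternating ±9.
Position 9 falls in subsequence A as its term 5, giving -76.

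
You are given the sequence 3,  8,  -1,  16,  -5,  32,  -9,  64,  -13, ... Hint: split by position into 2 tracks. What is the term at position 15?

Positions 1, 3, 5, … form one subsequence and positions 2, 4, 6, … form another.
Track A is 3, -1, -5, -9, -13, which is arithmetic with common difference −4.
Track B is 8, 16, 32, 64, which is powers 2^3, 2^4, 2^5, ….
The 15th slot belongs to track A; its 8th term is -25.

-25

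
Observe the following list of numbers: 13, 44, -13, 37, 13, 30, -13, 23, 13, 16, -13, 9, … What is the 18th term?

Split by position mod 2 into 2 tracks.
Track A = 13, -13, 13, -13, 13, -13: the oscillation 13·(−1)^(n+1).
Track B = 44, 37, 30, 23, 16, 9: linear: a_n = 51 − 7·n.
Position 18 falls in track B as its term 9, giving -12.

-12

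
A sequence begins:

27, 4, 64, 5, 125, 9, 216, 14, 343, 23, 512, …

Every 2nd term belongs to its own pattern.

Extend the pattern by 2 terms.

Positions 1, 3, 5, … form one subsequence and positions 2, 4, 6, … form another.
Track A: 27, 64, 125, 216, 343, 512. Perfect cubes starting at 3³.
Track B: 4, 5, 9, 14, 23. A Fibonacci-like recurrence a_n = a_{n-1} + a_{n-2}.
The 12th slot belongs to track B; its 6th term is 37.
Position 13 → track A, term 7 = 729.

37, 729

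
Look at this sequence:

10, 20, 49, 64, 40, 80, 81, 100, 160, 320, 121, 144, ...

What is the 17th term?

2560

The slot pattern repeats as AABB (period 4), so there are 2 interleaved tracks.
Track A: 10, 20, 40, 80, 160, 320 — multiplying by 2 each time.
Track B: 49, 64, 81, 100, 121, 144 — perfect squares starting at 7².
Term 17 comes from track A (its 9th entry): 2560.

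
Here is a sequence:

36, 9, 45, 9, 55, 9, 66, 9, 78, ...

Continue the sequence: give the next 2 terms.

9, 91

The terms cycle through 2 interleaved subsequences.
Track A = 36, 45, 55, 66, 78: triangular numbers n(n+1)/2 for n = 8, 9, ….
Track B = 9, 9, 9, 9: constant 9.
Term 10 comes from track B (its 5th entry): 9.
Position 11 → track A, term 6 = 91.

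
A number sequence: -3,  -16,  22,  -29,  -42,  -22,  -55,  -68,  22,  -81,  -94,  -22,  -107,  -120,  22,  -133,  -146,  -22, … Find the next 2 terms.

-159, -172

Reading positions in blocks of 3 reveals the pattern AAB — 2 tracks woven together.
Track A is -3, -16, -29, -42, -55, -68, -81, -94, -107, -120, -133, -146, which is linear: a_n = 10 − 13·n.
Track B is 22, -22, 22, -22, 22, -22, which is alternating ±22.
Term 19 comes from track A (its 13th entry): -159.
Position 20 → track A, term 14 = -172.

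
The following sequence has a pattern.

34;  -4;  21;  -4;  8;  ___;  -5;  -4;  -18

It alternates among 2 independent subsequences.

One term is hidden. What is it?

Positions 1, 3, 5, … form one subsequence and positions 2, 4, 6, … form another.
Track A: 34, 21, 8, -5, -18 (subtracting 13 each time).
Track B: -4, -4, ?, -4 (always -4).
The gap is track B's term 3; the rule gives -4.

-4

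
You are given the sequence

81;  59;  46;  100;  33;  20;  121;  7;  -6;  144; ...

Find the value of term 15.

Positions follow the repeating pattern ABB; grouping by letter gives 2 tracks.
Track A: 81, 100, 121, 144 — perfect squares starting at 9².
Track B: 59, 46, 33, 20, 7, -6 — linear: a_n = 72 − 13·n.
Position 15 → track B, term 10 = -58.

-58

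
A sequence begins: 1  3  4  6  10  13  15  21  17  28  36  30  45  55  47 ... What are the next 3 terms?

Reading positions in blocks of 3 reveals the pattern AAB — 2 tracks woven together.
Subsequence A: 1, 3, 6, 10, 15, 21, 28, 36, 45, 55 (triangular numbers n(n+1)/2 for n = 1, 2, …).
Subsequence B: 4, 13, 17, 30, 47 (a Fibonacci-like recurrence a_n = a_{n-1} + a_{n-2}).
Position 16 falls in subsequence A as its term 11, giving 66.
The 17th slot belongs to subsequence A; its 12th term is 78.
Position 18 → subsequence B, term 6 = 77.

66, 78, 77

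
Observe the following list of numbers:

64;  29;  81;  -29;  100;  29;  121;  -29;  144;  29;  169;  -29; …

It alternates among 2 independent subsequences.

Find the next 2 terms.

The terms cycle through 2 interleaved subsequences.
Track A: 64, 81, 100, 121, 144, 169 (perfect squares starting at 8²).
Track B: 29, -29, 29, -29, 29, -29 (oscillating between 29 and -29).
Position 13 falls in track A as its term 7, giving 196.
Term 14 comes from track B (its 7th entry): 29.

196, 29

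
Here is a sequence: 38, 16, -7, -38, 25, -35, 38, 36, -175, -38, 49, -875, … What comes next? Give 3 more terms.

38, 64, -4375

Taking every 3rd term gives 3 separate tracks.
Track A: 38, -38, 38, -38 — the oscillation 38·(−1)^(n+1).
Track B: 16, 25, 36, 49 — consecutive squares n² from n = 4.
Track C: -7, -35, -175, -875 — geometric with ratio 5.
Term 13 comes from track A (its 5th entry): 38.
Term 14 comes from track B (its 5th entry): 64.
Position 15 → track C, term 5 = -4375.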